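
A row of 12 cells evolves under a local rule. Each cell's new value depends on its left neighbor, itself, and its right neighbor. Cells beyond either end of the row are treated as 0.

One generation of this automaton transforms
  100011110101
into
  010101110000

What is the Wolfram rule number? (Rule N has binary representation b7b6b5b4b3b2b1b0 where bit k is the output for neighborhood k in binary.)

210

position 5: 111 → 1  (bit 7 = 1)
position 7: 110 → 1  (bit 6 = 1)
position 8: 101 → 0  (bit 5 = 0)
position 1: 100 → 1  (bit 4 = 1)
position 4: 011 → 0  (bit 3 = 0)
position 0: 010 → 0  (bit 2 = 0)
position 3: 001 → 1  (bit 1 = 1)
position 2: 000 → 0  (bit 0 = 0)
bits b7..b0 = 11010010 = 210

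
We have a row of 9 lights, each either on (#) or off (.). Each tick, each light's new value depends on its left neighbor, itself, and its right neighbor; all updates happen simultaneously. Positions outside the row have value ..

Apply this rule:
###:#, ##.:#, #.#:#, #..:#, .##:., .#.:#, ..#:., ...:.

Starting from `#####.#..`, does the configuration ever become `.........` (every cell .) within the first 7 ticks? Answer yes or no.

no

tick 1: .#######.
tick 2: ..#######
tick 3: ...######
tick 4: ....#####
tick 5: .....####
tick 6: ......###
tick 7: .......##
tick 7 is .......##, still not uniform .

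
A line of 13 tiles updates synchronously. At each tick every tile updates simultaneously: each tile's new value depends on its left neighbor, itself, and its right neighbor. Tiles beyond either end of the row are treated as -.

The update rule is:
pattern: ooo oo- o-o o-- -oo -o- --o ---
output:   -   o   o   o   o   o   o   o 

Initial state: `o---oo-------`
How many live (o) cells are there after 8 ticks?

2

ooooooooooooo
o-----------o
ooooooooooooo  (repeats tick 1; period 2)
tick 8: o-----------o
count of o: 2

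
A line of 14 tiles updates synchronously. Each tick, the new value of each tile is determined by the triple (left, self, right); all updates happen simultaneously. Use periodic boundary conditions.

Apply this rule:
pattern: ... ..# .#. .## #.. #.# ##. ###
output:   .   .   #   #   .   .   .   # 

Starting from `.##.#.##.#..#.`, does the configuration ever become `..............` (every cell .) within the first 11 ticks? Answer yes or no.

no

.#..#.#..#..#.
.#..#.#..#..#.  (fixed point — unchanged through tick 11)
tick 11 is .#..#.#..#..#., still not uniform .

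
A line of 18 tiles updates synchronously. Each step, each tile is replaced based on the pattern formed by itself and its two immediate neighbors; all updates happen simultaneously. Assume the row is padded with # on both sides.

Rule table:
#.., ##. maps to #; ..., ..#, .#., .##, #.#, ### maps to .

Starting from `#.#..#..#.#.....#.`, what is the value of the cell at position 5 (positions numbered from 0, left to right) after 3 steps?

#

#..#..#....#......
##..#..#....#.....
.##..#..#....#....
position 5 holds #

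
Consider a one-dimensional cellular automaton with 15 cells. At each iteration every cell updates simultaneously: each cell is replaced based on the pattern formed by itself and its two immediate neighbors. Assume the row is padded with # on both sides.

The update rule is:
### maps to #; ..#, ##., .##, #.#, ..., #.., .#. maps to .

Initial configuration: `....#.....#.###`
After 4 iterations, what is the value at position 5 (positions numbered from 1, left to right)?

iteration 1: .............##
iteration 2: ..............#
iteration 3: ...............
iteration 4: ...............
position 5 holds .

.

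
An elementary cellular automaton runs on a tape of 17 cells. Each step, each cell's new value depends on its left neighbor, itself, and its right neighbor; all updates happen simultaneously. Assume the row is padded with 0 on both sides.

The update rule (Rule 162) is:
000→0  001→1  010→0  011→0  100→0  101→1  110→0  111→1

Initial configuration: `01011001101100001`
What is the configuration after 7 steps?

10010000010000000

10100010010000010
01000100100000100
10001001000001000
00010010000010000
00100100000100000
01001000001000000
10010000010000000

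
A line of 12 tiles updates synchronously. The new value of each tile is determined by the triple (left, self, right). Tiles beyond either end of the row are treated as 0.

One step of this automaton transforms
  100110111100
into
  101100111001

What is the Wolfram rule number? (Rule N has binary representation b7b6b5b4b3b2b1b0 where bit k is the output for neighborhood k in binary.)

position 7: 111 → 1  (bit 7 = 1)
position 4: 110 → 0  (bit 6 = 0)
position 5: 101 → 0  (bit 5 = 0)
position 1: 100 → 0  (bit 4 = 0)
position 3: 011 → 1  (bit 3 = 1)
position 0: 010 → 1  (bit 2 = 1)
position 2: 001 → 1  (bit 1 = 1)
position 11: 000 → 1  (bit 0 = 1)
bits b7..b0 = 10001111 = 143

143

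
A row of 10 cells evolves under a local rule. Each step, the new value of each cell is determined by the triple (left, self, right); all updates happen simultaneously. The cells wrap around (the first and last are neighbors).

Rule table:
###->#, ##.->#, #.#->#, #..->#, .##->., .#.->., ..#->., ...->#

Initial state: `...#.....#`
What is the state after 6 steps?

###..##..#

##..####..
.##..####.
..##..####
#..##..###
##..##..##
###..##..#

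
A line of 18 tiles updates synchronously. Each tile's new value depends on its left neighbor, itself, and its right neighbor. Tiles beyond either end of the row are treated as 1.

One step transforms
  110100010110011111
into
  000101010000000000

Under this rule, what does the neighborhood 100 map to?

At position 4 the neighborhood is 100; the next row has 0 there.

0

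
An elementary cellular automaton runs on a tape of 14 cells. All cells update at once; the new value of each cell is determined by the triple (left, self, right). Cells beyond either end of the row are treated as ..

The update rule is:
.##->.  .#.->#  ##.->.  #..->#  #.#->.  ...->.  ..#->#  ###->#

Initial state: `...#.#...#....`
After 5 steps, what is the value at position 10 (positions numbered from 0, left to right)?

step 1: ..##.##.###...
step 2: .#.......#.#..
step 3: ###.....##.##.
step 4: .#.#...#.....#
step 5: ##.##.###...##
position 10 holds .

.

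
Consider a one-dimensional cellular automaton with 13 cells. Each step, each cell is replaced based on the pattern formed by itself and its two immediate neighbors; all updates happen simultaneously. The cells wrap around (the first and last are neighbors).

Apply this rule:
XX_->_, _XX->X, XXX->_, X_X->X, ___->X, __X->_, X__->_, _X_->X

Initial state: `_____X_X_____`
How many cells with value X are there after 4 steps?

5

XXXX_XXX_XXXX
____XX__XX___
XXX_X___X__XX
___XX_X_X__X_
count of X: 5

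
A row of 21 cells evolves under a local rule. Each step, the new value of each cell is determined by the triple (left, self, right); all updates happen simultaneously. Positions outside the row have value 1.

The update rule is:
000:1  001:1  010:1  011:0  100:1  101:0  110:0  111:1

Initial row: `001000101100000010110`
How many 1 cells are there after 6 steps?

17

111111100011111110000
111111011101111101111
111110001000111000111
111101111111010111011
111000111110010010001
110111011101111111110
count of 1: 17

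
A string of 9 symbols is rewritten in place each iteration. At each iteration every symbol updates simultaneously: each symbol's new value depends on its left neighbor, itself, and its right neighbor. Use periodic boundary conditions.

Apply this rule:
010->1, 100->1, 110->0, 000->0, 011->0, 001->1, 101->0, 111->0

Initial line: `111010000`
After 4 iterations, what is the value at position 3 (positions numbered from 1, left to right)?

0

000011001
100100111
011111000
100000100
position 3 holds 0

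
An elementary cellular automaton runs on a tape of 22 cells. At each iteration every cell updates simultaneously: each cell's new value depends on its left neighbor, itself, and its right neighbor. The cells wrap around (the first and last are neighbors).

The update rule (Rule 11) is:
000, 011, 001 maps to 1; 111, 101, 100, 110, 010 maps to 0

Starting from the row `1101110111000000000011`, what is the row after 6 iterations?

0001000100011111111110
1110011001110000000000
1000110011000111111111
0011100110011100000000
1110001100110001111111
0000111001100111000000

0000111001100111000000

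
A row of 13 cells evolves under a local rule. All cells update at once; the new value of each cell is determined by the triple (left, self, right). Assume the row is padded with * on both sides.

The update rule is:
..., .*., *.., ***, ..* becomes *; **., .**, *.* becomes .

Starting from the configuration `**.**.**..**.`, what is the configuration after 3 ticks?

*.......**...
.*******..***
..*****.**.**

..*****.**.**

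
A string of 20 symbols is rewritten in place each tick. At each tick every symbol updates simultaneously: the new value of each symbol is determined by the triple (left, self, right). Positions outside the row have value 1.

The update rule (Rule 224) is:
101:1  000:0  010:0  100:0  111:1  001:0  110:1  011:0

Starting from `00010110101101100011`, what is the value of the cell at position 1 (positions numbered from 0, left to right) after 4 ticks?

00001011010110100001
00000101101011000000
00000010110101000000
00000001011010000000
position 1 holds 0

0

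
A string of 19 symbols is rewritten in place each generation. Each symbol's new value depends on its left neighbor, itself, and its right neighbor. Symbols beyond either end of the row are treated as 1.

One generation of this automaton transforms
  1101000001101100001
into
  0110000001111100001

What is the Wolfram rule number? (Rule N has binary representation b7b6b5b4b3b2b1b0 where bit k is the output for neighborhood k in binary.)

position 0: 111 → 0  (bit 7 = 0)
position 1: 110 → 1  (bit 6 = 1)
position 2: 101 → 1  (bit 5 = 1)
position 4: 100 → 0  (bit 4 = 0)
position 9: 011 → 1  (bit 3 = 1)
position 3: 010 → 0  (bit 2 = 0)
position 8: 001 → 0  (bit 1 = 0)
position 5: 000 → 0  (bit 0 = 0)
bits b7..b0 = 01101000 = 104

104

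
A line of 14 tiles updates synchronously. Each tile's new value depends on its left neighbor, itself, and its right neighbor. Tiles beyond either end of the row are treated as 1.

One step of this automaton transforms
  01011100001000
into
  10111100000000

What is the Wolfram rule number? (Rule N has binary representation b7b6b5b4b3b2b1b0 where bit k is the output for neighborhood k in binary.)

position 4: 111 → 1  (bit 7 = 1)
position 5: 110 → 1  (bit 6 = 1)
position 0: 101 → 1  (bit 5 = 1)
position 6: 100 → 0  (bit 4 = 0)
position 3: 011 → 1  (bit 3 = 1)
position 1: 010 → 0  (bit 2 = 0)
position 9: 001 → 0  (bit 1 = 0)
position 7: 000 → 0  (bit 0 = 0)
bits b7..b0 = 11101000 = 232

232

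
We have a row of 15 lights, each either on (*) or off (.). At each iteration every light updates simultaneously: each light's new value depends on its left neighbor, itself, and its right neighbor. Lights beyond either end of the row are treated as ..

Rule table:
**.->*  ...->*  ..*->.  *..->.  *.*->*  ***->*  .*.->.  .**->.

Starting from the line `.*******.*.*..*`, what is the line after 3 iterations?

....******...**

iteration 1: ..*******.*....
iteration 2: *..*******..***
iteration 3: ....******...**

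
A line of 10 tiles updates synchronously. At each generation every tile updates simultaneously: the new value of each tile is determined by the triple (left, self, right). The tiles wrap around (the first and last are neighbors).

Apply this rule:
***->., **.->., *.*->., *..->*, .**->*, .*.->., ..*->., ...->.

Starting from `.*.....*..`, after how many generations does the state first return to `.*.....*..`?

10

generation 1: ..*.....*.
generation 2: ...*.....*
generation 3: *...*.....
generation 4: .*...*....
generation 5: ..*...*...
generation 6: ...*...*..
generation 7: ....*...*.
generation 8: .....*...*
generation 9: *.....*...
generation 10: .*.....*..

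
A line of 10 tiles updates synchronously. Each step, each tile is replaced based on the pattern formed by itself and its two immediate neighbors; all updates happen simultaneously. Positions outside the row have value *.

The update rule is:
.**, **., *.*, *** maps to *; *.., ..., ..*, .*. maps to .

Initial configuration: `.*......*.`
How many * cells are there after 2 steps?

2

step 1: *........*
step 2: *........*
count of *: 2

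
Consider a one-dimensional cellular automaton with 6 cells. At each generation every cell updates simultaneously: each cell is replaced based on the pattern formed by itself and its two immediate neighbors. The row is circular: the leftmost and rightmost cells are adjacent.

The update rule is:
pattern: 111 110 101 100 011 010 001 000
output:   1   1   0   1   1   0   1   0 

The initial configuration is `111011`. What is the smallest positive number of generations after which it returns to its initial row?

generation 1: 111011

1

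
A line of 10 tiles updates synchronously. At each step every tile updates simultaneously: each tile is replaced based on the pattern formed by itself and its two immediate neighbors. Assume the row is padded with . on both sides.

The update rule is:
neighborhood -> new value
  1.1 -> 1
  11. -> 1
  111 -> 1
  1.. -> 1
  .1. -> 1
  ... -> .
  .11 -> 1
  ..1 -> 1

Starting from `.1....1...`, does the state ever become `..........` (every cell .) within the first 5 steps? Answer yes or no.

no

step 1: 111..111..
step 2: 111111111.
step 3: 1111111111
step 4: 1111111111  (fixed point — unchanged through step 5)
step 5 is 1111111111, still not uniform .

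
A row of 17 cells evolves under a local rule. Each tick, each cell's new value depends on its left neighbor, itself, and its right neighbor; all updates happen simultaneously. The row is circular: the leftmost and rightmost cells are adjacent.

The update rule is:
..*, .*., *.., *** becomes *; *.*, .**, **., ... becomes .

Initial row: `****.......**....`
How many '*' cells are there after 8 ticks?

tick 1: .**.*.....*..*..*
tick 2: ....**...********
tick 3: *..*..*.*.******.
tick 4: *******.*..****..
tick 5: .*****..***.**.**
tick 6: ..***.**.*.......
tick 7: .*.*.....**......
tick 8: **.**...*..*.....
count of *: 6

6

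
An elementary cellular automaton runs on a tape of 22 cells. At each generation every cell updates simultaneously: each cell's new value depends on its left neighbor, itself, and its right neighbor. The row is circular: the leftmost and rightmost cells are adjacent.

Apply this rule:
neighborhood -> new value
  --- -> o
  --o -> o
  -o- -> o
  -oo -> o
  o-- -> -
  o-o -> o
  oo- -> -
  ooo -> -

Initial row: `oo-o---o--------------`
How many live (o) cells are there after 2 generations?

o-oo-ooo-ooooooooooooo
-oo-oo--oo------------
count of o: 6

6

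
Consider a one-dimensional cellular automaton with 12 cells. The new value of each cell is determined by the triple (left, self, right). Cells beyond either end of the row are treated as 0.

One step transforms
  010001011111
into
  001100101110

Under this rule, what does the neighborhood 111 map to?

At position 8 the neighborhood is 111; the next row has 1 there.

1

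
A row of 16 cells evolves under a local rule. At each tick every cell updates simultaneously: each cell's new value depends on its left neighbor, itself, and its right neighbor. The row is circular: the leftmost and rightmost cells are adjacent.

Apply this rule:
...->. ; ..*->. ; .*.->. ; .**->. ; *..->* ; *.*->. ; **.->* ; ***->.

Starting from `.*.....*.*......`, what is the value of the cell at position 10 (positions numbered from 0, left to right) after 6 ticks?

tick 1: ..*.......*.....
tick 2: ...*.......*....
tick 3: ....*.......*...
tick 4: .....*.......*..
tick 5: ......*.......*.
tick 6: .......*.......*
position 10 holds .

.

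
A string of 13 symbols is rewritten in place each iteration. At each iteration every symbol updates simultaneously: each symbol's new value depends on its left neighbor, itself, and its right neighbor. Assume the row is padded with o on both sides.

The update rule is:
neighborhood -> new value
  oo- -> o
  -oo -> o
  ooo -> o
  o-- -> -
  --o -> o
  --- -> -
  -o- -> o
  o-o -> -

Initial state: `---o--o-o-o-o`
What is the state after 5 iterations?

-ooo-oo-o-o-o

iteration 1: --oo-oo-o-o-o
iteration 2: -ooo-oo-o-o-o
iteration 3: -ooo-oo-o-o-o  (fixed point — unchanged through iteration 5)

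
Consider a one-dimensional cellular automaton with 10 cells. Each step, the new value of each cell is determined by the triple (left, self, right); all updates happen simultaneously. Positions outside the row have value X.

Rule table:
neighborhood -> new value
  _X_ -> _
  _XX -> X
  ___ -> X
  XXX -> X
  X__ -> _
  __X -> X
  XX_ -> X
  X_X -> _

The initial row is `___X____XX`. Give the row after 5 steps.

_XX__XXXXX
_XX_XXXXXX
_XX_XXXXXX  (fixed point — unchanged through step 5)

_XX_XXXXXX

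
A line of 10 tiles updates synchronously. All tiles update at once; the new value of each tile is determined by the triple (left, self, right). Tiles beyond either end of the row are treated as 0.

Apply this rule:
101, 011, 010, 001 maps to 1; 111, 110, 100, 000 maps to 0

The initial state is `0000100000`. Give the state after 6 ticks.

1000000000

0001100000
0011000000
0110000000
1100000000
1000000000
1000000000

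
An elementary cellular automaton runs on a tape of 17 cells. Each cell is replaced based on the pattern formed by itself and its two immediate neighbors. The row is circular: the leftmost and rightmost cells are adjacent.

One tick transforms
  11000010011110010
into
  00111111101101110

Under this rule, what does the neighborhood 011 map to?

At position 0 the neighborhood is 011; the next row has 0 there.

0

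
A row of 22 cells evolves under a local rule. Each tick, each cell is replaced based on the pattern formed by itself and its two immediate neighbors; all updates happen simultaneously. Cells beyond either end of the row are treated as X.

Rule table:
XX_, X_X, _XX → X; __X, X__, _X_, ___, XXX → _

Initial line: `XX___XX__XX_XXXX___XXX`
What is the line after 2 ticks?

_X___XX__XXXX__X___X__
X____XX__X__X_________

X____XX__X__X_________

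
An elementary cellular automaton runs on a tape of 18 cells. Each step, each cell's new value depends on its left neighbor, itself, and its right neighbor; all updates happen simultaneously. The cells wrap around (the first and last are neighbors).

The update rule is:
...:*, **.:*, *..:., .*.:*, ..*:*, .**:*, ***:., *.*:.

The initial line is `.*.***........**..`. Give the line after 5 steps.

.*.*.*.*.*.*****.*

**.*.*.*********.*
.*.*.*.*.......*.*
.*.*.*.*.*******.*
.*.*.*.*.*.....*.*
.*.*.*.*.*.*****.*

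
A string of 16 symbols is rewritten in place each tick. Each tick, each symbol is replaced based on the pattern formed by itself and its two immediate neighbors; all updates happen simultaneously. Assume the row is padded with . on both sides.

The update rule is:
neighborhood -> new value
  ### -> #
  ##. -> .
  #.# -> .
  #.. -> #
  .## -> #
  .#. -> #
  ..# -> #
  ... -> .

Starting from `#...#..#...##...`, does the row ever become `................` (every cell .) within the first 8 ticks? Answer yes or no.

no

##.######.##.#..
#..#####..#..##.
#######.######.#
######..#####..#
#####.######.###
####..#####..##.
###.######.###.#
##..#####..##..#
tick 8 is ##..#####..##..#, still not uniform .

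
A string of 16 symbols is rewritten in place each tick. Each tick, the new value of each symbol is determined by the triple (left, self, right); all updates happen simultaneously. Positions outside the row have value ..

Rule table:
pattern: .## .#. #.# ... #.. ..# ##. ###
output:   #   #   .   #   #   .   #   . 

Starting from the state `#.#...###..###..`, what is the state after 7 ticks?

#.#.#.#.##.#.#.#

#.###.#.##.#.###
#.#.#.#.##.#.#.#
#.#.#.#.##.#.#.#  (fixed point — unchanged through tick 7)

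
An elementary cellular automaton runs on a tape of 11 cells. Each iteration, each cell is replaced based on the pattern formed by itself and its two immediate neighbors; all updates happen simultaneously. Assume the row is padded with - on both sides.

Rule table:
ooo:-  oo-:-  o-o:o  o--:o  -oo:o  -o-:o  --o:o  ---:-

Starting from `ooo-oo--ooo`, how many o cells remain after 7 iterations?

o--oo-ooo--
oooo-oo--o-
o---oo-oooo
oo-oo-oo---
o-oo-oo-o--
ooo-oo-ooo-
o--oo-oo--o
count of o: 6

6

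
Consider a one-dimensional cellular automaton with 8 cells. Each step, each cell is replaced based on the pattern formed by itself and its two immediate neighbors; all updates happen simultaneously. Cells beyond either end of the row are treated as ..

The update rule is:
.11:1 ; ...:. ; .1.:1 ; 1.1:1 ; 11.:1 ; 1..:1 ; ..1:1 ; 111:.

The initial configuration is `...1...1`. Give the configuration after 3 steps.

11111..1

step 1: ..111.11
step 2: .11.1111
step 3: 11111..1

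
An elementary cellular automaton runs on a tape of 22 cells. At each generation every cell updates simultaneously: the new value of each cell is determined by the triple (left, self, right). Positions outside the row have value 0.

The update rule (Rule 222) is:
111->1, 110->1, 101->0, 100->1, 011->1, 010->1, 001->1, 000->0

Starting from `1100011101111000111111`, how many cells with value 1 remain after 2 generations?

19

generation 1: 1110111101111101111111
generation 2: 1110111101111101111111
count of 1: 19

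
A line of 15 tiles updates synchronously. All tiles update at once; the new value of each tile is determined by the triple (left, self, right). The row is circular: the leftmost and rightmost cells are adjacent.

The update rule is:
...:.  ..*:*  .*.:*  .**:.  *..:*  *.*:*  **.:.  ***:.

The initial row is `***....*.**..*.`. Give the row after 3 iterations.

...*..***..****
*.****...**....
**....*.*..*..*

**....*.*..*..*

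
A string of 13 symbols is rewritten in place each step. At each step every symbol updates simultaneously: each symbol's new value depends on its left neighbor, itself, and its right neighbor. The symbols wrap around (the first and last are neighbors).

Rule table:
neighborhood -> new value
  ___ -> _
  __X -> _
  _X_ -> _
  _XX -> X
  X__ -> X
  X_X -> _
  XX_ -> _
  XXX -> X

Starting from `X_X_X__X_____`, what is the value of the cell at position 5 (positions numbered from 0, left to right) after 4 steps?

_

_____X__X____
______X__X___
_______X__X__
________X__X_
position 5 holds _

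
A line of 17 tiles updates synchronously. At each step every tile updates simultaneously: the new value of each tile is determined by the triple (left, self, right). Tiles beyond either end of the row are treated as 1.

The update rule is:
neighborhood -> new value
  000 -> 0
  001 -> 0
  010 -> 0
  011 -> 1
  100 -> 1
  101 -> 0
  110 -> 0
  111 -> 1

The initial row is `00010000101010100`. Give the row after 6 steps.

10001000000000010
01000100000000000
00100010000000000
10010001000000000
01001000100000000
00100100010000000

00100100010000000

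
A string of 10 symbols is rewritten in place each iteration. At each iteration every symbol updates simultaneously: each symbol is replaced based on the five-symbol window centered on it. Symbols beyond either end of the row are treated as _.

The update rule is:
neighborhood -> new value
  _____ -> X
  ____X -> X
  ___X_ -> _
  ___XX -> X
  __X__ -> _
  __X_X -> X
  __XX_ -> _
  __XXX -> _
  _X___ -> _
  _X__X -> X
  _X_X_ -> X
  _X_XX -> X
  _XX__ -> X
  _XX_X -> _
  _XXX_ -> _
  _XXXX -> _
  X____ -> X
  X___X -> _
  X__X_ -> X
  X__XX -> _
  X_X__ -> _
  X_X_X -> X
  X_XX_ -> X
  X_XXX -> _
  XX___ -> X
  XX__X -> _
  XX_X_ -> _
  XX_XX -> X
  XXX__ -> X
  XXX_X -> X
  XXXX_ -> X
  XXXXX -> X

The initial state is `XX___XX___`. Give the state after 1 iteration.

_XX_X_XXXX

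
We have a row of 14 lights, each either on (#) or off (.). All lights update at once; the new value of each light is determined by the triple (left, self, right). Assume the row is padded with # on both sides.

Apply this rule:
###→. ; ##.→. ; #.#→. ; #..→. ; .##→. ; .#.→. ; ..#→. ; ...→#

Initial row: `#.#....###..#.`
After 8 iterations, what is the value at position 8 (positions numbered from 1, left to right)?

#

....##........
.##....######.
....##........  (repeats iteration 1; period 2)
iteration 8: .##....######.
position 8 holds #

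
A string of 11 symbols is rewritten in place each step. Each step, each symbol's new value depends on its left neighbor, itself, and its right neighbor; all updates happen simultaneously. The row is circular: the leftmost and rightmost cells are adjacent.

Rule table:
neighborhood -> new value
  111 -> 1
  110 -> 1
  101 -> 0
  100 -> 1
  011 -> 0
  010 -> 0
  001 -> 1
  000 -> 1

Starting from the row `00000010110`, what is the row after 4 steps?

11111100011
11111111101
11111111100
01111111111

01111111111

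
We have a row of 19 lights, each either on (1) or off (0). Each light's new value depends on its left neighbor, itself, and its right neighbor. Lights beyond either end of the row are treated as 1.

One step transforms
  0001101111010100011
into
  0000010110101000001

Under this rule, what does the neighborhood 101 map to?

At position 5 the neighborhood is 101; the next row has 1 there.

1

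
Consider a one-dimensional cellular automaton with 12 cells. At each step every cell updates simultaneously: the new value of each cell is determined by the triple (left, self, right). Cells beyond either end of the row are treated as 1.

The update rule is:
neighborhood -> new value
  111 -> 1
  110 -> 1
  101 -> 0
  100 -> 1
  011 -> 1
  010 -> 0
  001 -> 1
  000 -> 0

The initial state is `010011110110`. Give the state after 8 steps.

001111110110
111111110110
111111110110  (fixed point — unchanged through step 8)

111111110110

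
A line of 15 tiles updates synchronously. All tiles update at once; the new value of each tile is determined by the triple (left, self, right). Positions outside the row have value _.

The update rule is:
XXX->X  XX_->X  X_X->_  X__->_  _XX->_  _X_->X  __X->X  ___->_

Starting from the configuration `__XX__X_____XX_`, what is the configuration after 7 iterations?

_X_X_XX__X_X_X_

iteration 1: _X_X_XX____X_X_
iteration 2: XX_X__X___XX_X_
iteration 3: _X_X_XX__X_X_X_
iteration 4: XX_X__X_XX_X_X_
iteration 5: _X_X_XX__X_X_X_  (repeats iteration 3; period 2)
iteration 7: _X_X_XX__X_X_X_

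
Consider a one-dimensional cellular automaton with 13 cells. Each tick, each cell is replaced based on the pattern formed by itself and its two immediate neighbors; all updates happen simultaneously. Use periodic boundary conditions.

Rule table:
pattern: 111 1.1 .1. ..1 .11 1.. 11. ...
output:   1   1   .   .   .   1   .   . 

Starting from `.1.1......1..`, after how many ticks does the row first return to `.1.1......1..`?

..1.1......1.
...1.1......1
1...1.1......
.1...1.1.....
..1...1.1....
...1...1.1...
....1...1.1..
.....1...1.1.
......1...1.1
1......1...1.
.1......1...1
1.1......1...
.1.1......1..

13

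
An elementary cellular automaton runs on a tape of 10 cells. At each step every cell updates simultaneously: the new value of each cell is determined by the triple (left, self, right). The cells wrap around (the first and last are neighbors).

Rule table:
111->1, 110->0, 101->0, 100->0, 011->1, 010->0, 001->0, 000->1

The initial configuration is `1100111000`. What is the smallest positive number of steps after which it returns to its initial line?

1000110010
0010100000
1000001111
0011101111
0011001110
1010001100
0000101000
1110000011
1100111011
1000110011
0010100011
0000001010
1111100000
1111001110
1110001100
1100101000
1000000010
0011111000
1011110011
0011100011
0011001010
1010000000
0000111110
1110111100
1100111000

25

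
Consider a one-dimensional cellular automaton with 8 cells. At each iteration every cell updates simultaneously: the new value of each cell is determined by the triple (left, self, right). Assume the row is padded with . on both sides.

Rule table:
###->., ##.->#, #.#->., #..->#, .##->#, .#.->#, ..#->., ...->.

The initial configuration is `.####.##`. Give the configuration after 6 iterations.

.##.#.##

iteration 1: .#..#.##
iteration 2: .##.#.##
iteration 3: .##.#.##  (fixed point — unchanged through iteration 6)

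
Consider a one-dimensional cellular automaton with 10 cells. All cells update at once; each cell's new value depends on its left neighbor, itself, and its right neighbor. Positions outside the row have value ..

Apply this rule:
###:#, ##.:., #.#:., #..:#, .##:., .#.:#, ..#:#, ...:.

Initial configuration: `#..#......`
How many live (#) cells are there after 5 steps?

6

#####.....
.###.#....
#.#..##...
#.###..#..
#..#.####.
count of #: 6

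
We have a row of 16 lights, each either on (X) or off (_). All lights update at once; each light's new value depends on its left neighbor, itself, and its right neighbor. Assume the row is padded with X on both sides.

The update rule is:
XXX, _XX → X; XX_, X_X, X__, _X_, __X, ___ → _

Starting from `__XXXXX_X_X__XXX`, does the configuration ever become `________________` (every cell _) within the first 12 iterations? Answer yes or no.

no

__XXXX_______XXX
__XXX________XXX
__XX_________XXX
__X__________XXX
_____________XXX
_____________XXX  (fixed point — unchanged through iteration 12)
iteration 12 is _____________XXX, still not uniform _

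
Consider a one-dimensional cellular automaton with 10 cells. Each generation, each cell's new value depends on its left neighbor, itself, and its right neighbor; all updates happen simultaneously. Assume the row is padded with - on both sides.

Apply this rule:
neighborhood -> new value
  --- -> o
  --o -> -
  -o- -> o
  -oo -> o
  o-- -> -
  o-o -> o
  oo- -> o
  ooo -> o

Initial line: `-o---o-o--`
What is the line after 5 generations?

-ooooooooo

generation 1: -o-o-ooo-o
generation 2: -ooooooooo
generation 3: -ooooooooo  (fixed point — unchanged through generation 5)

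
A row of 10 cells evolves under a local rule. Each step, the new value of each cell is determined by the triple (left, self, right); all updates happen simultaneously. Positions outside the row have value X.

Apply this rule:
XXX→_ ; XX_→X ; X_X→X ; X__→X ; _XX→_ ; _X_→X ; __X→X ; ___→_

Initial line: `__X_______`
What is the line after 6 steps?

X_X_XX_XX_

step 1: XXXX_____X
step 2: ___XX___X_
step 3: X_X_XX_XXX
step 4: XXXX_XX___
step 5: ___XX_XX_X
step 6: X_X_XX_XX_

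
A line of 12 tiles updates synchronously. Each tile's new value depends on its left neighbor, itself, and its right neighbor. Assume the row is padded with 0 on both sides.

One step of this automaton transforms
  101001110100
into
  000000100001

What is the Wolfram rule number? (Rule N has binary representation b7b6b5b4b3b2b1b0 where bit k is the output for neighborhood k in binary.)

129

position 6: 111 → 1  (bit 7 = 1)
position 7: 110 → 0  (bit 6 = 0)
position 1: 101 → 0  (bit 5 = 0)
position 3: 100 → 0  (bit 4 = 0)
position 5: 011 → 0  (bit 3 = 0)
position 0: 010 → 0  (bit 2 = 0)
position 4: 001 → 0  (bit 1 = 0)
position 11: 000 → 1  (bit 0 = 1)
bits b7..b0 = 10000001 = 129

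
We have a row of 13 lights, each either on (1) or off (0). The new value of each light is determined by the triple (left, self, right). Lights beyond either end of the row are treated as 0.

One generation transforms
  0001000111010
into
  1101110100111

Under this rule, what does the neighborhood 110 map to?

0

At position 9 the neighborhood is 110; the next row has 0 there.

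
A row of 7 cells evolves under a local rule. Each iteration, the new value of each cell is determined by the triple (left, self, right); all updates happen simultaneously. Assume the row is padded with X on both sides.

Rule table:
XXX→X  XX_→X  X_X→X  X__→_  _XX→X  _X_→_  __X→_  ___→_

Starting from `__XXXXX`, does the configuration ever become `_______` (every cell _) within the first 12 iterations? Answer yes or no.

__XXXXX  (fixed point — unchanged through iteration 12)
iteration 12 is __XXXXX, still not uniform _

no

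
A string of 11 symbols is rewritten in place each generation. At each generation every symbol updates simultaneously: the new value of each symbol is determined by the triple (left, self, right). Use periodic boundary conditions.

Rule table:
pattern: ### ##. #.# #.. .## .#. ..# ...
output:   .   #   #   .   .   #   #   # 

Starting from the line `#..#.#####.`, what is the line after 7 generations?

generation 1: #.###....##
generation 2: ##..#.###..
generation 3: .#.###..#.#
generation 4: ###..#.####
generation 5: ..#.###....
generation 6: ####..#.###
generation 7: ...#.###...

...#.###...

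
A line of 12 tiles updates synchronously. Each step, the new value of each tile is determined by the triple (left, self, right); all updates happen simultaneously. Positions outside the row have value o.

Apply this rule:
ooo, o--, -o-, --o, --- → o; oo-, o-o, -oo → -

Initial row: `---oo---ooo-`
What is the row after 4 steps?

ooo--ooo-o--
oo-oo-o--ooo
o-----ooo-oo
-ooooo-o---o

-ooooo-o---o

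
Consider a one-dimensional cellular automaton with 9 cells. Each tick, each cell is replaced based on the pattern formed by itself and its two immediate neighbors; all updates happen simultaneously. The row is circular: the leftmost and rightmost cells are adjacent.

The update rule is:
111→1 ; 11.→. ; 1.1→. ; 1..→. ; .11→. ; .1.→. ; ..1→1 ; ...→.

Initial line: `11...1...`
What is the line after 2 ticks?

...1...1.

tick 1: ....1...1
tick 2: ...1...1.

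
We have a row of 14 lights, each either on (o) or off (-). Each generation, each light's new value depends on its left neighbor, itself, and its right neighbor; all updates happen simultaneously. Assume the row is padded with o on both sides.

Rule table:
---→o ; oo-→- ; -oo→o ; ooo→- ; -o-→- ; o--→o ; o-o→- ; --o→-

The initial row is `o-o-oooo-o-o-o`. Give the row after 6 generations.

o-o----ooooo-o

----o--------o
ooo--ooooooo-o
---o-o-------o
oo----oooooo-o
--ooo-o------o
o-o----ooooo-o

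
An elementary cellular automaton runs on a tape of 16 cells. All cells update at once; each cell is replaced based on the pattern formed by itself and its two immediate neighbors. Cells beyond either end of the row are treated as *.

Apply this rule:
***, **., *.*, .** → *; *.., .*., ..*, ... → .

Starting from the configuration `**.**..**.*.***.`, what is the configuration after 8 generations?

*****..*********

*****..***.*****
*****..*********
*****..*********  (fixed point — unchanged through generation 8)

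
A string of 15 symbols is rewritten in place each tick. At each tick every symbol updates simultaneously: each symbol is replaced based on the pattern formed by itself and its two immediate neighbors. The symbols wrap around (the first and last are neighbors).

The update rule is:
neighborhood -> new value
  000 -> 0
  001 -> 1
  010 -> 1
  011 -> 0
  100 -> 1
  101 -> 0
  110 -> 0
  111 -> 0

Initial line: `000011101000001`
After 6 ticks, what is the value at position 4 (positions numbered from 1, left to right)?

tick 1: 100100001100011
tick 2: 011110010010100
tick 3: 100001111110110
tick 4: 110010000000000
tick 5: 001111000000001
tick 6: 110000100000011
position 4 holds 0

0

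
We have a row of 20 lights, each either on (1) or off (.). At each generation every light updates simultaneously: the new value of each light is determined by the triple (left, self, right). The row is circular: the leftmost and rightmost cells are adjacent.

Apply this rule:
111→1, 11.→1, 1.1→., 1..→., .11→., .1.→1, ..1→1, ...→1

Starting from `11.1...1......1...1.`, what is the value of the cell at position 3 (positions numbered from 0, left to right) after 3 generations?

1

.1.1.111.111111.111.
11.1..11..11111..11.
.1.1.1.1.1.1111.1.1.
position 3 holds 1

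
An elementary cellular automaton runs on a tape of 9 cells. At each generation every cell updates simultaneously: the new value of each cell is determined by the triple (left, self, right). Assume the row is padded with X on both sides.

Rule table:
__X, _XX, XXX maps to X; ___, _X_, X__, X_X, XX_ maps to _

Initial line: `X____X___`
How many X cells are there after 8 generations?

generation 1: ____X___X
generation 2: ___X___XX
generation 3: __X___XXX
generation 4: _X___XXXX
generation 5: ____XXXXX
generation 6: ___XXXXXX
generation 7: __XXXXXXX
generation 8: _XXXXXXXX
count of X: 8

8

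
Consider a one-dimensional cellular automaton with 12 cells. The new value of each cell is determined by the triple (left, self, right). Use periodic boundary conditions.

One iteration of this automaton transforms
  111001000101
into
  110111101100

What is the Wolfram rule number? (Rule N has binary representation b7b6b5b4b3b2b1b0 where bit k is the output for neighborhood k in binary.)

150

position 0: 111 → 1  (bit 7 = 1)
position 2: 110 → 0  (bit 6 = 0)
position 10: 101 → 0  (bit 5 = 0)
position 3: 100 → 1  (bit 4 = 1)
position 11: 011 → 0  (bit 3 = 0)
position 5: 010 → 1  (bit 2 = 1)
position 4: 001 → 1  (bit 1 = 1)
position 7: 000 → 0  (bit 0 = 0)
bits b7..b0 = 10010110 = 150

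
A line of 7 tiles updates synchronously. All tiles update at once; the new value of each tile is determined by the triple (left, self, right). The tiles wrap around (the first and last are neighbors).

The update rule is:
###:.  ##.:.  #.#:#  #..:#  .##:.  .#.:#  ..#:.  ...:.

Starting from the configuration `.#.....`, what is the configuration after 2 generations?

.##....
...#...

...#...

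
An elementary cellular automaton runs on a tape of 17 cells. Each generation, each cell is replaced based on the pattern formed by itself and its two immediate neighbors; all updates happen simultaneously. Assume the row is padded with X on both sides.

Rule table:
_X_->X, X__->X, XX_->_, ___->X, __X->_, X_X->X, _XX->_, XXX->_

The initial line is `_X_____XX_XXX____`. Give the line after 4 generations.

XXXXXX___X___XXX_
______XX_XXX____X
XXXXX___X___XXX__
_____XX_XXX____X_

_____XX_XXX____X_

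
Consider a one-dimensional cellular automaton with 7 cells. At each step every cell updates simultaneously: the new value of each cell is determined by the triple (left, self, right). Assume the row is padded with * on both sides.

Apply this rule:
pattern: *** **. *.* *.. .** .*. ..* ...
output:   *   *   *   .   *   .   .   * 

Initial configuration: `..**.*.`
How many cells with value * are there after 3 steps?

5

step 1: ..***.*
step 2: ..*****
step 3: ..*****
count of *: 5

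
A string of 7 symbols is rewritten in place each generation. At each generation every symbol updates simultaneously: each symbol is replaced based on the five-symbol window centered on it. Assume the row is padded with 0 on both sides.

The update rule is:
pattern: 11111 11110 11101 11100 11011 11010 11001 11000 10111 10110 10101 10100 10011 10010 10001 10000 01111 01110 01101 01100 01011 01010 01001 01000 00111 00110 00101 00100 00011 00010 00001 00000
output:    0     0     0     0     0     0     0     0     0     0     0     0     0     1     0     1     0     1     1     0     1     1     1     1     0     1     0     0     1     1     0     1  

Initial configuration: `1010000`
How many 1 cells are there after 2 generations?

2

0101111
1010000
count of 1: 2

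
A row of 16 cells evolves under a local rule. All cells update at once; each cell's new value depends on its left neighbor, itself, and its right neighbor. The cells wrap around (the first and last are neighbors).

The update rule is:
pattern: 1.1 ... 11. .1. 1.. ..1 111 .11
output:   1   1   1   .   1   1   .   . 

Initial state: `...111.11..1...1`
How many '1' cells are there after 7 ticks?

11

tick 1: 111..11.111.111.
tick 2: ..111.11..11..11
tick 3: 11..11.111.111.1
tick 4: .111.11..11..11.
tick 5: 1..11.111.111.11
tick 6: 111.11..11..11..
tick 7: ..11.111.111.111
count of 1: 11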